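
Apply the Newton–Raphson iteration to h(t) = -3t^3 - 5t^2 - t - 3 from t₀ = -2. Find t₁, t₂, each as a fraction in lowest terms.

t₁ = -31/17, t₂ = -27950/15589

h'(t) = -9t^2 - 10t - 1.
h(-2) = 3, h'(-2) = -17, so t₁ = (-2) - 3/(-17) = -31/17.
h(-31/17) = 1908/4913, h'(-31/17) = -3668/289, so t₂ = (-31/17) - (1908/4913)/(-3668/289) = -27950/15589.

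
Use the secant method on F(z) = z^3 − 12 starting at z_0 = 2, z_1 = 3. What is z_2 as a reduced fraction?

42/19

F(2) = −4, F(3) = 15. z_2 = 3 − 15·(3 − 2)/(15 − (−4)) = 42/19.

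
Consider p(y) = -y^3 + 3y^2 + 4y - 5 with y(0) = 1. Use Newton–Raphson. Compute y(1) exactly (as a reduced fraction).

6/7

p'(y) = -3y^2 + 6y + 4.
p(1) = 1, p'(1) = 7, so y(1) = 1 - 1/7 = 6/7.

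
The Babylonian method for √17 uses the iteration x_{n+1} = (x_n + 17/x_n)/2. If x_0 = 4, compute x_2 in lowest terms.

2177/528

x_1 = (4 + 17/4)/2 = 33/8.
x_2 = (33/8 + 17/(33/8))/2 = 2177/528.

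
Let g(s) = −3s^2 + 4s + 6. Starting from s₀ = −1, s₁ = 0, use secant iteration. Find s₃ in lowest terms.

−21/23

g(−1) = −1, g(0) = 6. s₂ = 0 − 6·(0 − (−1))/(6 − (−1)) = −6/7.
g(0) = 6, g(−6/7) = 18/49. s₃ = (−6/7) − (18/49)·((−6/7) − 0)/((18/49) − 6) = −21/23.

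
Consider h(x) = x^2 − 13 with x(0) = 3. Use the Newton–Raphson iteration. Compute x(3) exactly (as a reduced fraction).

h'(x) = 2x.
h(3) = −4, h'(3) = 6, so x(1) = 3 − (−4)/6 = 11/3.
h(11/3) = 4/9, h'(11/3) = 22/3, so x(2) = (11/3) − (4/9)/(22/3) = 119/33.
h(119/33) = 4/1089, h'(119/33) = 238/33, so x(3) = (119/33) − (4/1089)/(238/33) = 14159/3927.

14159/3927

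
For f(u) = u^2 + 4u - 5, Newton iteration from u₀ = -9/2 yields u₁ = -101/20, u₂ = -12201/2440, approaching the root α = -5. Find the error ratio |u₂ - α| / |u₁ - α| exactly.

1/122

u₁ - α = -101/20 - (-5) = -101/20 + 5 = -1/20, so |u₁ - α| = 1/20.
u₂ - α = -12201/2440 - (-5) = -12201/2440 + 5 = -1/2440, so |u₂ - α| = 1/2440.
Ratio = (1/2440) / (1/20) = 1/122.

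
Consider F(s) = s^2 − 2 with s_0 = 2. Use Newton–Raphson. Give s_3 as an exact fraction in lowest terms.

F'(s) = 2s.
F(2) = 2, F'(2) = 4, so s_1 = 2 − 2/4 = 3/2.
F(3/2) = 1/4, F'(3/2) = 3, so s_2 = (3/2) − (1/4)/3 = 17/12.
F(17/12) = 1/144, F'(17/12) = 17/6, so s_3 = (17/12) − (1/144)/(17/6) = 577/408.

577/408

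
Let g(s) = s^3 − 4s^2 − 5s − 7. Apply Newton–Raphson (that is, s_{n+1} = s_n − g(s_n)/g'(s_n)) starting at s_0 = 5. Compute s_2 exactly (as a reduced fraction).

g'(s) = 3s^2 − 8s − 5.
g(5) = −7, g'(5) = 30, so s_1 = 5 − (−7)/30 = 157/30.
g(157/30) = 16513/27000, g'(157/30) = 10589/300, so s_2 = (157/30) − (16513/27000)/(10589/300) = 2485453/476505.

2485453/476505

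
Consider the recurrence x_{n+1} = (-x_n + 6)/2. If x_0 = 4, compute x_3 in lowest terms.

7/4

x_1 = (-4 + 6)/2 = 1.
x_2 = (-1 + 6)/2 = 5/2.
x_3 = (-(5/2) + 6)/2 = 7/4.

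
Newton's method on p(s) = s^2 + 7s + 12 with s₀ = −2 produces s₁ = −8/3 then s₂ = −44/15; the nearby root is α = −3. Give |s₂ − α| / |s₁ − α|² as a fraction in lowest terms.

s₁ − α = −8/3 − (−3) = −8/3 + 3 = 1/3, so |s₁ − α| = 1/3.
s₂ − α = −44/15 − (−3) = −44/15 + 3 = 1/15, so |s₂ − α| = 1/15.
|s₁ − α|² = 1/9.
Ratio = (1/15) / (1/9) = 3/5.

3/5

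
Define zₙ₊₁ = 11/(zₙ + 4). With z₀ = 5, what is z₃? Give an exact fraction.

517/287

z₁ = 11/(5 + 4) = 11/9.
z₂ = 11/(11/9 + 4) = 99/47.
z₃ = 11/(99/47 + 4) = 517/287.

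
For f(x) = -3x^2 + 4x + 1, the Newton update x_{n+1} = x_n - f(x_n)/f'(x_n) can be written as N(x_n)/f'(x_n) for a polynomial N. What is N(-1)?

f'(x) = -6x + 4.
N(x) = x·f'(x) - f(x) = x·(-6x + 4) - (-3x^2 + 4x + 1) = -3x^2 - 1.
N(-1) = -4.

-4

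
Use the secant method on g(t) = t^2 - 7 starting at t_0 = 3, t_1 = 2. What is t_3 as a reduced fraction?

61/23

g(3) = 2, g(2) = -3. t_2 = 2 - (-3)·(2 - 3)/((-3) - 2) = 13/5.
g(2) = -3, g(13/5) = -6/25. t_3 = (13/5) - (-6/25)·((13/5) - 2)/((-6/25) - (-3)) = 61/23.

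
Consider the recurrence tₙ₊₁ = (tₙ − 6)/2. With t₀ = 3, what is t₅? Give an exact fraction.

−183/32

t₁ = (3 − 6)/2 = −3/2.
t₂ = ((−3/2) − 6)/2 = −15/4.
t₃ = ((−15/4) − 6)/2 = −39/8.
t₄ = ((−39/8) − 6)/2 = −87/16.
t₅ = ((−87/16) − 6)/2 = −183/32.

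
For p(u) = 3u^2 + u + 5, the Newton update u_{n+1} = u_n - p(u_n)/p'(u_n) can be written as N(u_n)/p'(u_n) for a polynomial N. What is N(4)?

43

p'(u) = 6u + 1.
N(u) = u·p'(u) - p(u) = u·(6u + 1) - (3u^2 + u + 5) = 3u^2 - 5.
N(4) = 43.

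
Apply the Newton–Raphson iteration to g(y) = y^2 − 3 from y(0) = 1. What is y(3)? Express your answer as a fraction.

g'(y) = 2y.
g(1) = −2, g'(1) = 2, so y(1) = 1 − (−2)/2 = 2.
g(2) = 1, g'(2) = 4, so y(2) = 2 − 1/4 = 7/4.
g(7/4) = 1/16, g'(7/4) = 7/2, so y(3) = (7/4) − (1/16)/(7/2) = 97/56.

97/56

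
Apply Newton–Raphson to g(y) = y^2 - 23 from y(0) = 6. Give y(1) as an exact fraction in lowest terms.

59/12

g'(y) = 2y.
g(6) = 13, g'(6) = 12, so y(1) = 6 - 13/12 = 59/12.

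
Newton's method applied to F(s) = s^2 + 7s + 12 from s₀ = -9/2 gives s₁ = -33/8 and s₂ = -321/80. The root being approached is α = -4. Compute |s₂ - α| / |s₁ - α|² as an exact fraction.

s₁ - α = -33/8 - (-4) = -33/8 + 4 = -1/8, so |s₁ - α| = 1/8.
s₂ - α = -321/80 - (-4) = -321/80 + 4 = -1/80, so |s₂ - α| = 1/80.
|s₁ - α|² = 1/64.
Ratio = (1/80) / (1/64) = 4/5.

4/5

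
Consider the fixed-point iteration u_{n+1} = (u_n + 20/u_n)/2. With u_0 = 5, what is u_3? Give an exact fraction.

51841/11592

u_1 = (5 + 20/5)/2 = 9/2.
u_2 = (9/2 + 20/(9/2))/2 = 161/36.
u_3 = (161/36 + 20/(161/36))/2 = 51841/11592.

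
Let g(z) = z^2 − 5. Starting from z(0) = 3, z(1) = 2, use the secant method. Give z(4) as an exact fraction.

521/233

g(3) = 4, g(2) = −1. z(2) = 2 − (−1)·(2 − 3)/((−1) − 4) = 11/5.
g(2) = −1, g(11/5) = −4/25. z(3) = (11/5) − (−4/25)·((11/5) − 2)/((−4/25) − (−1)) = 47/21.
g(11/5) = −4/25, g(47/21) = 4/441. z(4) = (47/21) − (4/441)·((47/21) − (11/5))/((4/441) − (−4/25)) = 521/233.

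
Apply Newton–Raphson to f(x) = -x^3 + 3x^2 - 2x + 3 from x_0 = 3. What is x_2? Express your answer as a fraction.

28293/10582

f'(x) = -3x^2 + 6x - 2.
f(3) = -3, f'(3) = -11, so x_1 = 3 - (-3)/(-11) = 30/11.
f(30/11) = -567/1331, f'(30/11) = -962/121, so x_2 = (30/11) - (-567/1331)/(-962/121) = 28293/10582.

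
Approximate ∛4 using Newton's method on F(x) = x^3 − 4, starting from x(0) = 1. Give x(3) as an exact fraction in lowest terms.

F'(x) = 3x^2.
F(1) = −3, F'(1) = 3, so x(1) = 1 − (−3)/3 = 2.
F(2) = 4, F'(2) = 12, so x(2) = 2 − 4/12 = 5/3.
F(5/3) = 17/27, F'(5/3) = 25/3, so x(3) = (5/3) − (17/27)/(25/3) = 358/225.

358/225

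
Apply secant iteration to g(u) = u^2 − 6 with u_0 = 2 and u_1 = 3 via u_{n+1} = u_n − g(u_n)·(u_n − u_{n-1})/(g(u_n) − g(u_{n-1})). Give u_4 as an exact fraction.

267/109

g(2) = −2, g(3) = 3. u_2 = 3 − 3·(3 − 2)/(3 − (−2)) = 12/5.
g(3) = 3, g(12/5) = −6/25. u_3 = (12/5) − (−6/25)·((12/5) − 3)/((−6/25) − 3) = 22/9.
g(12/5) = −6/25, g(22/9) = −2/81. u_4 = (22/9) − (−2/81)·((22/9) − (12/5))/((−2/81) − (−6/25)) = 267/109.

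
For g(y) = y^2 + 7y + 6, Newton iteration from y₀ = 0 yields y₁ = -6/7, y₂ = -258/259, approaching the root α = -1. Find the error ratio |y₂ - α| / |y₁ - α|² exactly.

7/37

y₁ - α = -6/7 - (-1) = -6/7 + 1 = 1/7, so |y₁ - α| = 1/7.
y₂ - α = -258/259 - (-1) = -258/259 + 1 = 1/259, so |y₂ - α| = 1/259.
|y₁ - α|² = 1/49.
Ratio = (1/259) / (1/49) = 7/37.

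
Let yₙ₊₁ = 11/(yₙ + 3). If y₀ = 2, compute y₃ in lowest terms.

y₁ = 11/(2 + 3) = 11/5.
y₂ = 11/(11/5 + 3) = 55/26.
y₃ = 11/(55/26 + 3) = 286/133.

286/133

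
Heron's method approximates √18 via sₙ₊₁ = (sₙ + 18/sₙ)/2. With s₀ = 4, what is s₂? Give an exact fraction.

s₁ = (4 + 18/4)/2 = 17/4.
s₂ = (17/4 + 18/(17/4))/2 = 577/136.

577/136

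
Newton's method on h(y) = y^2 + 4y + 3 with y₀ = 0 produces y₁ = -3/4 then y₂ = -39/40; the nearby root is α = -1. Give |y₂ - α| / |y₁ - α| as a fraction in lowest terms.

y₁ - α = -3/4 - (-1) = -3/4 + 1 = 1/4, so |y₁ - α| = 1/4.
y₂ - α = -39/40 - (-1) = -39/40 + 1 = 1/40, so |y₂ - α| = 1/40.
Ratio = (1/40) / (1/4) = 1/10.

1/10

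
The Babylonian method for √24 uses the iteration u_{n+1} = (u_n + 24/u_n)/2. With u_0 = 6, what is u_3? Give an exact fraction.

4801/980

u_1 = (6 + 24/6)/2 = 5.
u_2 = (5 + 24/5)/2 = 49/10.
u_3 = (49/10 + 24/(49/10))/2 = 4801/980.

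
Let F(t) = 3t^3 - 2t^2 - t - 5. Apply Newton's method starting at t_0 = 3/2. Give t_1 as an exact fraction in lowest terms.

F'(t) = 9t^2 - 4t - 1.
F(3/2) = -7/8, F'(3/2) = 53/4, so t_1 = (3/2) - (-7/8)/(53/4) = 83/53.

83/53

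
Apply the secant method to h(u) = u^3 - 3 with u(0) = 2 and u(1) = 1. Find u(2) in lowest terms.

h(2) = 5, h(1) = -2. u(2) = 1 - (-2)·(1 - 2)/((-2) - 5) = 9/7.

9/7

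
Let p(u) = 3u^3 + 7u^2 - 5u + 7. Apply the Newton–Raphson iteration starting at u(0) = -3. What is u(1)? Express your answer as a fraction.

-53/17

p'(u) = 9u^2 + 14u - 5.
p(-3) = 4, p'(-3) = 34, so u(1) = (-3) - 4/34 = -53/17.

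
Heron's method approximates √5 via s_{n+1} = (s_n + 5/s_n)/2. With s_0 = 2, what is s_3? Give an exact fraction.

s_1 = (2 + 5/2)/2 = 9/4.
s_2 = (9/4 + 5/(9/4))/2 = 161/72.
s_3 = (161/72 + 5/(161/72))/2 = 51841/23184.

51841/23184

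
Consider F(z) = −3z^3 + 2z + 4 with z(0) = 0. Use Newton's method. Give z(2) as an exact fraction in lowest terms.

−22/17

F'(z) = −9z^2 + 2.
F(0) = 4, F'(0) = 2, so z(1) = 0 − 4/2 = −2.
F(−2) = 24, F'(−2) = −34, so z(2) = (−2) − 24/(−34) = −22/17.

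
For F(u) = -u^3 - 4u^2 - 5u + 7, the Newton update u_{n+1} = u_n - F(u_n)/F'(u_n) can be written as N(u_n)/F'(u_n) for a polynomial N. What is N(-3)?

11

F'(u) = -3u^2 - 8u - 5.
N(u) = u·F'(u) - F(u) = u·(-3u^2 - 8u - 5) - (-u^3 - 4u^2 - 5u + 7) = -2u^3 - 4u^2 - 7.
N(-3) = 11.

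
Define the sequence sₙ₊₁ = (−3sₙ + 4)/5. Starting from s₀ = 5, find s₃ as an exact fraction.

−59/125

s₁ = (−3·5 + 4)/5 = −11/5.
s₂ = (−3·(−11/5) + 4)/5 = 53/25.
s₃ = (−3·(53/25) + 4)/5 = −59/125.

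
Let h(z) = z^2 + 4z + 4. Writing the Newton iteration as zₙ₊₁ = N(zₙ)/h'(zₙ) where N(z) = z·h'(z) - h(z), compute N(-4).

12

h'(z) = 2z + 4.
N(z) = z·h'(z) - h(z) = z·(2z + 4) - (z^2 + 4z + 4) = z^2 - 4.
N(-4) = 12.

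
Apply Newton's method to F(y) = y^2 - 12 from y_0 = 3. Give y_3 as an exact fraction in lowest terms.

F'(y) = 2y.
F(3) = -3, F'(3) = 6, so y_1 = 3 - (-3)/6 = 7/2.
F(7/2) = 1/4, F'(7/2) = 7, so y_2 = (7/2) - (1/4)/7 = 97/28.
F(97/28) = 1/784, F'(97/28) = 97/14, so y_3 = (97/28) - (1/784)/(97/14) = 18817/5432.

18817/5432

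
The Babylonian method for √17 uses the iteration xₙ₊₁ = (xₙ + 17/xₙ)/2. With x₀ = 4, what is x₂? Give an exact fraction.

x₁ = (4 + 17/4)/2 = 33/8.
x₂ = (33/8 + 17/(33/8))/2 = 2177/528.

2177/528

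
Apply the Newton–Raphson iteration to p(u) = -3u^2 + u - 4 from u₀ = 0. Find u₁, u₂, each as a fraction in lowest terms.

u₁ = 4, u₂ = 44/23

p'(u) = -6u + 1.
p(0) = -4, p'(0) = 1, so u₁ = 0 - (-4)/1 = 4.
p(4) = -48, p'(4) = -23, so u₂ = 4 - (-48)/(-23) = 44/23.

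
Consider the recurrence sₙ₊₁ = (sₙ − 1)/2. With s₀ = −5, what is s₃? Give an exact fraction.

s₁ = ((−5) − 1)/2 = −3.
s₂ = ((−3) − 1)/2 = −2.
s₃ = ((−2) − 1)/2 = −3/2.

−3/2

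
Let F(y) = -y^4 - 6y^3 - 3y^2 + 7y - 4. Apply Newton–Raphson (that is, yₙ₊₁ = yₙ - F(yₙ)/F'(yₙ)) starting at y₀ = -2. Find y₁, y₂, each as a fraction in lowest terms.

y₁ = -40/21, y₂ = -2369708/1246931

F'(y) = -4y^3 - 18y^2 - 6y + 7.
F(-2) = 2, F'(-2) = -21, so y₁ = (-2) - 2/(-21) = -40/21.
F(-40/21) = 16196/194481, F'(-40/21) = -178133/9261, so y₂ = (-40/21) - (16196/194481)/(-178133/9261) = -2369708/1246931.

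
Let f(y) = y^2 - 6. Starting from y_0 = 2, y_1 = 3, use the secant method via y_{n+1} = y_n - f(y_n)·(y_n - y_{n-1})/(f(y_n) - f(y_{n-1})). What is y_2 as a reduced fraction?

12/5

f(2) = -2, f(3) = 3. y_2 = 3 - 3·(3 - 2)/(3 - (-2)) = 12/5.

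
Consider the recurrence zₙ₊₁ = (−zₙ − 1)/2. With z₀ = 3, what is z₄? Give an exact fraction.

−1/8

z₁ = (−3 − 1)/2 = −2.
z₂ = (−(−2) − 1)/2 = 1/2.
z₃ = (−(1/2) − 1)/2 = −3/4.
z₄ = (−(−3/4) − 1)/2 = −1/8.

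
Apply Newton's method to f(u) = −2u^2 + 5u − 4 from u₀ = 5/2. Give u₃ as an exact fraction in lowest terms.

f'(u) = −4u + 5.
f(5/2) = −4, f'(5/2) = −5, so u₁ = (5/2) − (−4)/(−5) = 17/10.
f(17/10) = −32/25, f'(17/10) = −9/5, so u₂ = (17/10) − (−32/25)/(−9/5) = 89/90.
f(89/90) = −2048/2025, f'(89/90) = 47/45, so u₃ = (89/90) − (−2048/2025)/(47/45) = 8279/4230.

8279/4230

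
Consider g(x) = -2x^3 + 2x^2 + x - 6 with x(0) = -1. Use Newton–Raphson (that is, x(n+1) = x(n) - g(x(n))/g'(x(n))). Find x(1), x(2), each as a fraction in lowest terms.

g'(x) = -6x^2 + 4x + 1.
g(-1) = -3, g'(-1) = -9, so x(1) = (-1) - (-3)/(-9) = -4/3.
g(-4/3) = 26/27, g'(-4/3) = -15, so x(2) = (-4/3) - (26/27)/(-15) = -514/405.

x(1) = -4/3, x(2) = -514/405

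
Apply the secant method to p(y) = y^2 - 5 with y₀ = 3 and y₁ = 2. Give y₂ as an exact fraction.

p(3) = 4, p(2) = -1. y₂ = 2 - (-1)·(2 - 3)/((-1) - 4) = 11/5.

11/5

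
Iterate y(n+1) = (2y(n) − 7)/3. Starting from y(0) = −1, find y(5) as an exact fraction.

y(1) = (2·(−1) − 7)/3 = −3.
y(2) = (2·(−3) − 7)/3 = −13/3.
y(3) = (2·(−13/3) − 7)/3 = −47/9.
y(4) = (2·(−47/9) − 7)/3 = −157/27.
y(5) = (2·(−157/27) − 7)/3 = −503/81.

−503/81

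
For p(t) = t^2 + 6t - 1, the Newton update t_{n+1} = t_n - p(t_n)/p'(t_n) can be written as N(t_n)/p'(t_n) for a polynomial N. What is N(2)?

5

p'(t) = 2t + 6.
N(t) = t·p'(t) - p(t) = t·(2t + 6) - (t^2 + 6t - 1) = t^2 + 1.
N(2) = 5.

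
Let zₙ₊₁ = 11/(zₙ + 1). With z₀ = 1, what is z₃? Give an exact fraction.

143/35

z₁ = 11/(1 + 1) = 11/2.
z₂ = 11/(11/2 + 1) = 22/13.
z₃ = 11/(22/13 + 1) = 143/35.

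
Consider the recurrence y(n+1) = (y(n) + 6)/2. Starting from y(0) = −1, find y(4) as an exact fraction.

89/16

y(1) = ((−1) + 6)/2 = 5/2.
y(2) = ((5/2) + 6)/2 = 17/4.
y(3) = ((17/4) + 6)/2 = 41/8.
y(4) = ((41/8) + 6)/2 = 89/16.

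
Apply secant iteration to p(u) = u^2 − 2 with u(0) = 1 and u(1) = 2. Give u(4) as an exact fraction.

p(1) = −1, p(2) = 2. u(2) = 2 − 2·(2 − 1)/(2 − (−1)) = 4/3.
p(2) = 2, p(4/3) = −2/9. u(3) = (4/3) − (−2/9)·((4/3) − 2)/((−2/9) − 2) = 7/5.
p(4/3) = −2/9, p(7/5) = −1/25. u(4) = (7/5) − (−1/25)·((7/5) − (4/3))/((−1/25) − (−2/9)) = 58/41.

58/41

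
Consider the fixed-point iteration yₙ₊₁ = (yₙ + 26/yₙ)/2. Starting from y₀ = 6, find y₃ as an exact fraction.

y₁ = (6 + 26/6)/2 = 31/6.
y₂ = (31/6 + 26/(31/6))/2 = 1897/372.
y₃ = (1897/372 + 26/(1897/372))/2 = 7196593/1411368.

7196593/1411368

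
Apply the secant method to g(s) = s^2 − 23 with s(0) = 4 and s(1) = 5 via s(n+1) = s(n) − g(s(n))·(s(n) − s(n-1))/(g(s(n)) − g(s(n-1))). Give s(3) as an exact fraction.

211/44

g(4) = −7, g(5) = 2. s(2) = 5 − 2·(5 − 4)/(2 − (−7)) = 43/9.
g(5) = 2, g(43/9) = −14/81. s(3) = (43/9) − (−14/81)·((43/9) − 5)/((−14/81) − 2) = 211/44.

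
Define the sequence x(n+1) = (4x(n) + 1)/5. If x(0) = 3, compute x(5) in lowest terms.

x(1) = (4·3 + 1)/5 = 13/5.
x(2) = (4·(13/5) + 1)/5 = 57/25.
x(3) = (4·(57/25) + 1)/5 = 253/125.
x(4) = (4·(253/125) + 1)/5 = 1137/625.
x(5) = (4·(1137/625) + 1)/5 = 5173/3125.

5173/3125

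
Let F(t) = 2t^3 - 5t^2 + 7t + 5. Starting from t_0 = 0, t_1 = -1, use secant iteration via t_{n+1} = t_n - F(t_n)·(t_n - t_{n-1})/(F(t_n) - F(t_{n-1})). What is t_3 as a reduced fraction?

-380/821

F(0) = 5, F(-1) = -9. t_2 = (-1) - (-9)·((-1) - 0)/((-9) - 5) = -5/14.
F(-1) = -9, F(-5/14) = 1215/686. t_3 = (-5/14) - (1215/686)·((-5/14) - (-1))/((1215/686) - (-9)) = -380/821.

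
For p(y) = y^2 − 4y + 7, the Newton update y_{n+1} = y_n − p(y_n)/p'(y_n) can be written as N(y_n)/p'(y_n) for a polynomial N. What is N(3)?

2

p'(y) = 2y − 4.
N(y) = y·p'(y) − p(y) = y·(2y − 4) − (y^2 − 4y + 7) = y^2 − 7.
N(3) = 2.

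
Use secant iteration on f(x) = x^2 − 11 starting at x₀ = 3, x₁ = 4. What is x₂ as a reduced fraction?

23/7

f(3) = −2, f(4) = 5. x₂ = 4 − 5·(4 − 3)/(5 − (−2)) = 23/7.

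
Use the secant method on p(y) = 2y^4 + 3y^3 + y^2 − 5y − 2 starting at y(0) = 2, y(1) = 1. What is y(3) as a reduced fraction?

p(2) = 48, p(1) = −1. y(2) = 1 − (−1)·(1 − 2)/((−1) − 48) = 50/49.
p(1) = −1, p(50/49) = −4064352/5764801. y(3) = (50/49) − (−4064352/5764801)·((50/49) − 1)/((−4064352/5764801) − (−1)) = 1818098/1700449.

1818098/1700449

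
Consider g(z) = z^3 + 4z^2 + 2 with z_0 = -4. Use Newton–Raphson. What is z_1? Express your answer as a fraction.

-33/8

g'(z) = 3z^2 + 8z.
g(-4) = 2, g'(-4) = 16, so z_1 = (-4) - 2/16 = -33/8.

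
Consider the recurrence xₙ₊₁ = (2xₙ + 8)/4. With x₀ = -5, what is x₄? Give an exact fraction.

x₁ = (2·(-5) + 8)/4 = -1/2.
x₂ = (2·(-1/2) + 8)/4 = 7/4.
x₃ = (2·(7/4) + 8)/4 = 23/8.
x₄ = (2·(23/8) + 8)/4 = 55/16.

55/16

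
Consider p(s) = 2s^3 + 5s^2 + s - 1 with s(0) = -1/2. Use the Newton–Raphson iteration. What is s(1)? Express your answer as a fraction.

p'(s) = 6s^2 + 10s + 1.
p(-1/2) = -1/2, p'(-1/2) = -5/2, so s(1) = (-1/2) - (-1/2)/(-5/2) = -7/10.

-7/10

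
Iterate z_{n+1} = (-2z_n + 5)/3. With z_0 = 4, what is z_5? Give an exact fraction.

49/81

z_1 = (-2·4 + 5)/3 = -1.
z_2 = (-2·(-1) + 5)/3 = 7/3.
z_3 = (-2·(7/3) + 5)/3 = 1/9.
z_4 = (-2·(1/9) + 5)/3 = 43/27.
z_5 = (-2·(43/27) + 5)/3 = 49/81.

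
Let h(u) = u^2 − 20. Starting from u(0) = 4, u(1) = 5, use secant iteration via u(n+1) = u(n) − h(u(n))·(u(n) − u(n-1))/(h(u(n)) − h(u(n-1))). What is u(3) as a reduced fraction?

h(4) = −4, h(5) = 5. u(2) = 5 − 5·(5 − 4)/(5 − (−4)) = 40/9.
h(5) = 5, h(40/9) = −20/81. u(3) = (40/9) − (−20/81)·((40/9) − 5)/((−20/81) − 5) = 76/17.

76/17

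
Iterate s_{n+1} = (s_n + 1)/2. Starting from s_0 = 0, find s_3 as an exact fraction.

s_1 = (0 + 1)/2 = 1/2.
s_2 = ((1/2) + 1)/2 = 3/4.
s_3 = ((3/4) + 1)/2 = 7/8.

7/8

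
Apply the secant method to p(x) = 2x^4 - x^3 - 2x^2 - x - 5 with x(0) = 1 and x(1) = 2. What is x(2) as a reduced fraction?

23/16

p(1) = -7, p(2) = 9. x(2) = 2 - 9·(2 - 1)/(9 - (-7)) = 23/16.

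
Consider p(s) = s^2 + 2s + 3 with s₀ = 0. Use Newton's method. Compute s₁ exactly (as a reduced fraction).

-3/2

p'(s) = 2s + 2.
p(0) = 3, p'(0) = 2, so s₁ = 0 - 3/2 = -3/2.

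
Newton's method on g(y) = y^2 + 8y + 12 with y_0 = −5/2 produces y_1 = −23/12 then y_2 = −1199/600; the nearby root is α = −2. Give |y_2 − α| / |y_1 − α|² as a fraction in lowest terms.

6/25

y_1 − α = −23/12 − (−2) = −23/12 + 2 = 1/12, so |y_1 − α| = 1/12.
y_2 − α = −1199/600 − (−2) = −1199/600 + 2 = 1/600, so |y_2 − α| = 1/600.
|y_1 − α|² = 1/144.
Ratio = (1/600) / (1/144) = 6/25.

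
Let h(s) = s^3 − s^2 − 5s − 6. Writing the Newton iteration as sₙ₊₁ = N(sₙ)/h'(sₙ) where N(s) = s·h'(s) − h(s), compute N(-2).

h'(s) = 3s^2 − 2s − 5.
N(s) = s·h'(s) − h(s) = s·(3s^2 − 2s − 5) − (s^3 − s^2 − 5s − 6) = 2s^3 − s^2 + 6.
N(-2) = −14.

−14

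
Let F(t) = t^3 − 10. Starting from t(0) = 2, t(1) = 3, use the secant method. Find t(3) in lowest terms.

15250/7129

F(2) = −2, F(3) = 17. t(2) = 3 − 17·(3 − 2)/(17 − (−2)) = 40/19.
F(3) = 17, F(40/19) = −4590/6859. t(3) = (40/19) − (−4590/6859)·((40/19) − 3)/((−4590/6859) − 17) = 15250/7129.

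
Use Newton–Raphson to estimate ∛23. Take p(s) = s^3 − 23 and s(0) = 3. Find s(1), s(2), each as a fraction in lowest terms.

s(1) = 77/27, s(2) = 1365775/480249

p'(s) = 3s^2.
p(3) = 4, p'(3) = 27, so s(1) = 3 − 4/27 = 77/27.
p(77/27) = 3824/19683, p'(77/27) = 5929/243, so s(2) = (77/27) − (3824/19683)/(5929/243) = 1365775/480249.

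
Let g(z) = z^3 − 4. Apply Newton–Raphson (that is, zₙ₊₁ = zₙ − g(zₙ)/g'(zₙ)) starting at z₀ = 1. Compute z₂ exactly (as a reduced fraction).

5/3

g'(z) = 3z^2.
g(1) = −3, g'(1) = 3, so z₁ = 1 − (−3)/3 = 2.
g(2) = 4, g'(2) = 12, so z₂ = 2 − 4/12 = 5/3.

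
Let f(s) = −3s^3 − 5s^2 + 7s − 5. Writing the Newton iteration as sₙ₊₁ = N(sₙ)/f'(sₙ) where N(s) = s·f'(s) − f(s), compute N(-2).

33

f'(s) = −9s^2 − 10s + 7.
N(s) = s·f'(s) − f(s) = s·(−9s^2 − 10s + 7) − (−3s^3 − 5s^2 + 7s − 5) = −6s^3 − 5s^2 + 5.
N(-2) = 33.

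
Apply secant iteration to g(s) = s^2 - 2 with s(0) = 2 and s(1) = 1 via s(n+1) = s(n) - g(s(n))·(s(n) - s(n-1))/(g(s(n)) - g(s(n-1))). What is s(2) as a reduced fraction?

4/3

g(2) = 2, g(1) = -1. s(2) = 1 - (-1)·(1 - 2)/((-1) - 2) = 4/3.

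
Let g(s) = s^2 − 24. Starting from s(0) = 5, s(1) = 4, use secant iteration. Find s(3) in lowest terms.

g(5) = 1, g(4) = −8. s(2) = 4 − (−8)·(4 − 5)/((−8) − 1) = 44/9.
g(4) = −8, g(44/9) = −8/81. s(3) = (44/9) − (−8/81)·((44/9) − 4)/((−8/81) − (−8)) = 49/10.

49/10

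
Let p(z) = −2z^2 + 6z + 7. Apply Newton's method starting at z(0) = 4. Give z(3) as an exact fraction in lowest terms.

4307041/1104960

p'(z) = −4z + 6.
p(4) = −1, p'(4) = −10, so z(1) = 4 − (−1)/(−10) = 39/10.
p(39/10) = −1/50, p'(39/10) = −48/5, so z(2) = (39/10) − (−1/50)/(−48/5) = 1871/480.
p(1871/480) = −1/115200, p'(1871/480) = −1151/120, so z(3) = (1871/480) − (−1/115200)/(−1151/120) = 4307041/1104960.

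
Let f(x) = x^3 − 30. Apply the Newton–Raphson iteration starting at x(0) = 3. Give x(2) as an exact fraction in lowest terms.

f'(x) = 3x^2.
f(3) = −3, f'(3) = 27, so x(1) = 3 − (−3)/27 = 28/9.
f(28/9) = 82/729, f'(28/9) = 784/27, so x(2) = (28/9) − (82/729)/(784/27) = 32887/10584.

32887/10584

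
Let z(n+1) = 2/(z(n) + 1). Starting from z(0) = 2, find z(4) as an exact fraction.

z(1) = 2/(2 + 1) = 2/3.
z(2) = 2/(2/3 + 1) = 6/5.
z(3) = 2/(6/5 + 1) = 10/11.
z(4) = 2/(10/11 + 1) = 22/21.

22/21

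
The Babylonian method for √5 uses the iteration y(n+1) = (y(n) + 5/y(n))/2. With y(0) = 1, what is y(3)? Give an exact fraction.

47/21

y(1) = (1 + 5/1)/2 = 3.
y(2) = (3 + 5/3)/2 = 7/3.
y(3) = (7/3 + 5/(7/3))/2 = 47/21.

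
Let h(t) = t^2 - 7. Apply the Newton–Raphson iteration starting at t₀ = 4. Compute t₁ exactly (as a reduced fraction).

23/8

h'(t) = 2t.
h(4) = 9, h'(4) = 8, so t₁ = 4 - 9/8 = 23/8.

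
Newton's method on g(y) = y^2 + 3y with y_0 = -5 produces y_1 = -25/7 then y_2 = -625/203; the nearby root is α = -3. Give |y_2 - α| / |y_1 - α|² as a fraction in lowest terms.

y_1 - α = -25/7 - (-3) = -25/7 + 3 = -4/7, so |y_1 - α| = 4/7.
y_2 - α = -625/203 - (-3) = -625/203 + 3 = -16/203, so |y_2 - α| = 16/203.
|y_1 - α|² = 16/49.
Ratio = (16/203) / (16/49) = 7/29.

7/29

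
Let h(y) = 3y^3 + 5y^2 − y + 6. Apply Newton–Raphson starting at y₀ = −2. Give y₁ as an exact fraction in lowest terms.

h'(y) = 9y^2 + 10y − 1.
h(−2) = 4, h'(−2) = 15, so y₁ = (−2) − 4/15 = −34/15.

−34/15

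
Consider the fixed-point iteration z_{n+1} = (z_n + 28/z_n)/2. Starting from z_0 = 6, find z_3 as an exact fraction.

32257/6096

z_1 = (6 + 28/6)/2 = 16/3.
z_2 = (16/3 + 28/(16/3))/2 = 127/24.
z_3 = (127/24 + 28/(127/24))/2 = 32257/6096.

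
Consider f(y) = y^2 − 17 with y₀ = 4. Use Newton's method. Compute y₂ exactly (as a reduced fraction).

f'(y) = 2y.
f(4) = −1, f'(4) = 8, so y₁ = 4 − (−1)/8 = 33/8.
f(33/8) = 1/64, f'(33/8) = 33/4, so y₂ = (33/8) − (1/64)/(33/4) = 2177/528.

2177/528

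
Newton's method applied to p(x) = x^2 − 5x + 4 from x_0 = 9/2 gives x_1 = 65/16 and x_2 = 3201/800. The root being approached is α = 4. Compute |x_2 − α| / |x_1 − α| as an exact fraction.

1/50

x_1 − α = 65/16 − 4 = 1/16, so |x_1 − α| = 1/16.
x_2 − α = 3201/800 − 4 = 1/800, so |x_2 − α| = 1/800.
Ratio = (1/800) / (1/16) = 1/50.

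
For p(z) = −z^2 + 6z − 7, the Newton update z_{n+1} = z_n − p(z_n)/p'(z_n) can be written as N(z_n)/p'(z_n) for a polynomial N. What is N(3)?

p'(z) = −2z + 6.
N(z) = z·p'(z) − p(z) = z·(−2z + 6) − (−z^2 + 6z − 7) = −z^2 + 7.
N(3) = −2.

−2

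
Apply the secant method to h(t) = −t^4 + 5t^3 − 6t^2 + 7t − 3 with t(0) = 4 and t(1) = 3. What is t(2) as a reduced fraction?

h(4) = −7, h(3) = 18. t(2) = 3 − 18·(3 − 4)/(18 − (−7)) = 93/25.

93/25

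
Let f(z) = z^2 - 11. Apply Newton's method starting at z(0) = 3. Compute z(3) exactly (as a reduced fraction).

f'(z) = 2z.
f(3) = -2, f'(3) = 6, so z(1) = 3 - (-2)/6 = 10/3.
f(10/3) = 1/9, f'(10/3) = 20/3, so z(2) = (10/3) - (1/9)/(20/3) = 199/60.
f(199/60) = 1/3600, f'(199/60) = 199/30, so z(3) = (199/60) - (1/3600)/(199/30) = 79201/23880.

79201/23880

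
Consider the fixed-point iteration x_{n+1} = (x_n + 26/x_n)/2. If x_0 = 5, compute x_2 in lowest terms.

5201/1020

x_1 = (5 + 26/5)/2 = 51/10.
x_2 = (51/10 + 26/(51/10))/2 = 5201/1020.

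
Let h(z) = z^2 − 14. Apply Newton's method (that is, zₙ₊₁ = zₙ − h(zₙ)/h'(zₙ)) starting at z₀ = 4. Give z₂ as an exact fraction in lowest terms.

449/120

h'(z) = 2z.
h(4) = 2, h'(4) = 8, so z₁ = 4 − 2/8 = 15/4.
h(15/4) = 1/16, h'(15/4) = 15/2, so z₂ = (15/4) − (1/16)/(15/2) = 449/120.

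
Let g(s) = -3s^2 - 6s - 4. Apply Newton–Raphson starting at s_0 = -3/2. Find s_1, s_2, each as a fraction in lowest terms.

g'(s) = -6s - 6.
g(-3/2) = -7/4, g'(-3/2) = 3, so s_1 = (-3/2) - (-7/4)/3 = -11/12.
g(-11/12) = -49/48, g'(-11/12) = -1/2, so s_2 = (-11/12) - (-49/48)/(-1/2) = -71/24.

s_1 = -11/12, s_2 = -71/24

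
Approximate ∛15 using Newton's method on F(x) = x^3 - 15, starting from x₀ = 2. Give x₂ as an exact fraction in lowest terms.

42751/17298

F'(x) = 3x^2.
F(2) = -7, F'(2) = 12, so x₁ = 2 - (-7)/12 = 31/12.
F(31/12) = 3871/1728, F'(31/12) = 961/48, so x₂ = (31/12) - (3871/1728)/(961/48) = 42751/17298.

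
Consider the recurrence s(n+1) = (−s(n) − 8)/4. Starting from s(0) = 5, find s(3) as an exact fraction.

−109/64

s(1) = (−5 − 8)/4 = −13/4.
s(2) = (−(−13/4) − 8)/4 = −19/16.
s(3) = (−(−19/16) − 8)/4 = −109/64.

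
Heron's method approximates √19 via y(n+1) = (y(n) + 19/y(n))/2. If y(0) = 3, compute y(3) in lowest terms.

268753/61656

y(1) = (3 + 19/3)/2 = 14/3.
y(2) = (14/3 + 19/(14/3))/2 = 367/84.
y(3) = (367/84 + 19/(367/84))/2 = 268753/61656.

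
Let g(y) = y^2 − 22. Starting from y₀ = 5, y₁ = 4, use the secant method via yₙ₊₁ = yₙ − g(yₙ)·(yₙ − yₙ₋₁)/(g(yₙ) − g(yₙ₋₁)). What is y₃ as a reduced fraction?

g(5) = 3, g(4) = −6. y₂ = 4 − (−6)·(4 − 5)/((−6) − 3) = 14/3.
g(4) = −6, g(14/3) = −2/9. y₃ = (14/3) − (−2/9)·((14/3) − 4)/((−2/9) − (−6)) = 61/13.

61/13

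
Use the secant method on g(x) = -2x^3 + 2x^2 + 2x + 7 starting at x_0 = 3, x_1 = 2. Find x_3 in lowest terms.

11276/5131

g(3) = -23, g(2) = 3. x_2 = 2 - 3·(2 - 3)/(3 - (-23)) = 55/26.
g(2) = 3, g(55/26) = 10971/8788. x_3 = (55/26) - (10971/8788)·((55/26) - 2)/((10971/8788) - 3) = 11276/5131.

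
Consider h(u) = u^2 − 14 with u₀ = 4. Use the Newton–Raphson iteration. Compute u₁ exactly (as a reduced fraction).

15/4

h'(u) = 2u.
h(4) = 2, h'(4) = 8, so u₁ = 4 − 2/8 = 15/4.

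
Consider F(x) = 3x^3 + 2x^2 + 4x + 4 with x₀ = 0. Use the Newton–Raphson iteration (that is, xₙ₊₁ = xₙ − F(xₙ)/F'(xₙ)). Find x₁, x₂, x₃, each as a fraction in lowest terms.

x₁ = −1, x₂ = −8/9, x₃ = −403/459

F'(x) = 9x^2 + 4x + 4.
F(0) = 4, F'(0) = 4, so x₁ = 0 − 4/4 = −1.
F(−1) = −1, F'(−1) = 9, so x₂ = (−1) − (−1)/9 = −8/9.
F(−8/9) = −20/243, F'(−8/9) = 68/9, so x₃ = (−8/9) − (−20/243)/(68/9) = −403/459.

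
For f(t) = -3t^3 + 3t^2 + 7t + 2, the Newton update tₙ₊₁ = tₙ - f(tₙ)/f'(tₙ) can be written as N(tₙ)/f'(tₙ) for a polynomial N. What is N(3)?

f'(t) = -9t^2 + 6t + 7.
N(t) = t·f'(t) - f(t) = t·(-9t^2 + 6t + 7) - (-3t^3 + 3t^2 + 7t + 2) = -6t^3 + 3t^2 - 2.
N(3) = -137.

-137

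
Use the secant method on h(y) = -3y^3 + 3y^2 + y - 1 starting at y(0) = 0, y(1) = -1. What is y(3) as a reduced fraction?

-29/79

h(0) = -1, h(-1) = 4. y(2) = (-1) - 4·((-1) - 0)/(4 - (-1)) = -1/5.
h(-1) = 4, h(-1/5) = -132/125. y(3) = (-1/5) - (-132/125)·((-1/5) - (-1))/((-132/125) - 4) = -29/79.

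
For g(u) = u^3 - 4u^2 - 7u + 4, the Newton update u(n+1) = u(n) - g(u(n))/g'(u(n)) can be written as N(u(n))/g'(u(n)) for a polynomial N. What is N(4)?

60

g'(u) = 3u^2 - 8u - 7.
N(u) = u·g'(u) - g(u) = u·(3u^2 - 8u - 7) - (u^3 - 4u^2 - 7u + 4) = 2u^3 - 4u^2 - 4.
N(4) = 60.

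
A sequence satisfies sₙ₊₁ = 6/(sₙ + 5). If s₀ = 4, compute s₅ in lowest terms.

3702/3703

s₁ = 6/(4 + 5) = 2/3.
s₂ = 6/(2/3 + 5) = 18/17.
s₃ = 6/(18/17 + 5) = 102/103.
s₄ = 6/(102/103 + 5) = 618/617.
s₅ = 6/(618/617 + 5) = 3702/3703.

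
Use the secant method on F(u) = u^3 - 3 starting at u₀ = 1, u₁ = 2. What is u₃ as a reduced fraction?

561/403

F(1) = -2, F(2) = 5. u₂ = 2 - 5·(2 - 1)/(5 - (-2)) = 9/7.
F(2) = 5, F(9/7) = -300/343. u₃ = (9/7) - (-300/343)·((9/7) - 2)/((-300/343) - 5) = 561/403.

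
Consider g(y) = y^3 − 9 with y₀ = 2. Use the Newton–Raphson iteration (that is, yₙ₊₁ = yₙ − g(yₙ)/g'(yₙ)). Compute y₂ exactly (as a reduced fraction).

g'(y) = 3y^2.
g(2) = −1, g'(2) = 12, so y₁ = 2 − (−1)/12 = 25/12.
g(25/12) = 73/1728, g'(25/12) = 625/48, so y₂ = (25/12) − (73/1728)/(625/48) = 23401/11250.

23401/11250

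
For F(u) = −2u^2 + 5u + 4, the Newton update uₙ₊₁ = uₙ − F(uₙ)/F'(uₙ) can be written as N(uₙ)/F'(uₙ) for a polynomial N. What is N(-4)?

−36

F'(u) = −4u + 5.
N(u) = u·F'(u) − F(u) = u·(−4u + 5) − (−2u^2 + 5u + 4) = −2u^2 − 4.
N(-4) = −36.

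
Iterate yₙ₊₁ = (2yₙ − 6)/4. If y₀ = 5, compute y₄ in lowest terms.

y₁ = (2·5 − 6)/4 = 1.
y₂ = (2·1 − 6)/4 = −1.
y₃ = (2·(−1) − 6)/4 = −2.
y₄ = (2·(−2) − 6)/4 = −5/2.

−5/2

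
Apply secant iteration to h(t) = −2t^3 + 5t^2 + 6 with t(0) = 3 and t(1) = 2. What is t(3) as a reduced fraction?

2631/893

h(3) = −3, h(2) = 10. t(2) = 2 − 10·(2 − 3)/(10 − (−3)) = 36/13.
h(2) = 10, h(36/13) = 4110/2197. t(3) = (36/13) − (4110/2197)·((36/13) − 2)/((4110/2197) − 10) = 2631/893.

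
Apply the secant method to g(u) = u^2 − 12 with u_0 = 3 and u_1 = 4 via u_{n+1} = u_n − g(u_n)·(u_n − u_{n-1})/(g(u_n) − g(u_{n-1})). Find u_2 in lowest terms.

g(3) = −3, g(4) = 4. u_2 = 4 − 4·(4 − 3)/(4 − (−3)) = 24/7.

24/7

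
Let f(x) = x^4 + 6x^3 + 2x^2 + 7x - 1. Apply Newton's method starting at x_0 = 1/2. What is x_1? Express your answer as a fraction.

51/224

f'(x) = 4x^3 + 18x^2 + 4x + 7.
f(1/2) = 61/16, f'(1/2) = 14, so x_1 = (1/2) - (61/16)/14 = 51/224.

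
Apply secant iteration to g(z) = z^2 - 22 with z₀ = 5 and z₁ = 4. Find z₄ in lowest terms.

1712/365

g(5) = 3, g(4) = -6. z₂ = 4 - (-6)·(4 - 5)/((-6) - 3) = 14/3.
g(4) = -6, g(14/3) = -2/9. z₃ = (14/3) - (-2/9)·((14/3) - 4)/((-2/9) - (-6)) = 61/13.
g(14/3) = -2/9, g(61/13) = 3/169. z₄ = (61/13) - (3/169)·((61/13) - (14/3))/((3/169) - (-2/9)) = 1712/365.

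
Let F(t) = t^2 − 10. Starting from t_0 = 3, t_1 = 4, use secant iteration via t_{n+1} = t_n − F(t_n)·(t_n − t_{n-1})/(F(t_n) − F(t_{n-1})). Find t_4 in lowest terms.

F(3) = −1, F(4) = 6. t_2 = 4 − 6·(4 − 3)/(6 − (−1)) = 22/7.
F(4) = 6, F(22/7) = −6/49. t_3 = (22/7) − (−6/49)·((22/7) − 4)/((−6/49) − 6) = 79/25.
F(22/7) = −6/49, F(79/25) = −9/625. t_4 = (79/25) − (−9/625)·((79/25) − (22/7))/((−9/625) − (−6/49)) = 3488/1103.

3488/1103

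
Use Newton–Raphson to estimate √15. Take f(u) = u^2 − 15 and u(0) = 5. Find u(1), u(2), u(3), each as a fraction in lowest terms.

u(1) = 4, u(2) = 31/8, u(3) = 1921/496

f'(u) = 2u.
f(5) = 10, f'(5) = 10, so u(1) = 5 − 10/10 = 4.
f(4) = 1, f'(4) = 8, so u(2) = 4 − 1/8 = 31/8.
f(31/8) = 1/64, f'(31/8) = 31/4, so u(3) = (31/8) − (1/64)/(31/4) = 1921/496.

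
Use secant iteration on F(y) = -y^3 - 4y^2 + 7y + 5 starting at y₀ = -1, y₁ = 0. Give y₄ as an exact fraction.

F(-1) = -5, F(0) = 5. y₂ = 0 - 5·(0 - (-1))/(5 - (-5)) = -1/2.
F(0) = 5, F(-1/2) = 5/8. y₃ = (-1/2) - (5/8)·((-1/2) - 0)/((5/8) - 5) = -4/7.
F(-1/2) = 5/8, F(-4/7) = -41/343. y₄ = (-4/7) - (-41/343)·((-4/7) - (-1/2))/((-41/343) - (5/8)) = -1144/2043.

-1144/2043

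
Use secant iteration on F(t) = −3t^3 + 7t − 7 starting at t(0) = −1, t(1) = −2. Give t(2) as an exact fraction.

F(−1) = −11, F(−2) = 3. t(2) = (−2) − 3·((−2) − (−1))/(3 − (−11)) = −25/14.

−25/14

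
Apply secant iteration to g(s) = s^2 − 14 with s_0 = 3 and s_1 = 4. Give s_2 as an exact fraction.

g(3) = −5, g(4) = 2. s_2 = 4 − 2·(4 − 3)/(2 − (−5)) = 26/7.

26/7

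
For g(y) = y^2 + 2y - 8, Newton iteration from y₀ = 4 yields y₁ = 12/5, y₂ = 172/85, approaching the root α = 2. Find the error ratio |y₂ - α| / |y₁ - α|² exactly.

y₁ - α = 12/5 - 2 = 2/5, so |y₁ - α| = 2/5.
y₂ - α = 172/85 - 2 = 2/85, so |y₂ - α| = 2/85.
|y₁ - α|² = 4/25.
Ratio = (2/85) / (4/25) = 5/34.

5/34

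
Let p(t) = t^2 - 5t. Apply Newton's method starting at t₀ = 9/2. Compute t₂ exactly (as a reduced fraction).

6561/1312

p'(t) = 2t - 5.
p(9/2) = -9/4, p'(9/2) = 4, so t₁ = (9/2) - (-9/4)/4 = 81/16.
p(81/16) = 81/256, p'(81/16) = 41/8, so t₂ = (81/16) - (81/256)/(41/8) = 6561/1312.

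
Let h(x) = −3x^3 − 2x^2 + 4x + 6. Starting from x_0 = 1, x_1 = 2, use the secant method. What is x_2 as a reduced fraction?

28/23

h(1) = 5, h(2) = −18. x_2 = 2 − (−18)·(2 − 1)/((−18) − 5) = 28/23.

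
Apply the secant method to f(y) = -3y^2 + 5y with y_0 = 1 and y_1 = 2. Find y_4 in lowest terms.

162/97

f(1) = 2, f(2) = -2. y_2 = 2 - (-2)·(2 - 1)/((-2) - 2) = 3/2.
f(2) = -2, f(3/2) = 3/4. y_3 = (3/2) - (3/4)·((3/2) - 2)/((3/4) - (-2)) = 18/11.
f(3/2) = 3/4, f(18/11) = 18/121. y_4 = (18/11) - (18/121)·((18/11) - (3/2))/((18/121) - (3/4)) = 162/97.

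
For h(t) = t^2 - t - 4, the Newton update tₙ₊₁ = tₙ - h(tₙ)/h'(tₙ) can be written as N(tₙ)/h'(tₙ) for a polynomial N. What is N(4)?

h'(t) = 2t - 1.
N(t) = t·h'(t) - h(t) = t·(2t - 1) - (t^2 - t - 4) = t^2 + 4.
N(4) = 20.

20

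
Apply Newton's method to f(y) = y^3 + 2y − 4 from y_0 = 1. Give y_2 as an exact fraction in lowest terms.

f'(y) = 3y^2 + 2.
f(1) = −1, f'(1) = 5, so y_1 = 1 − (−1)/5 = 6/5.
f(6/5) = 16/125, f'(6/5) = 158/25, so y_2 = (6/5) − (16/125)/(158/25) = 466/395.

466/395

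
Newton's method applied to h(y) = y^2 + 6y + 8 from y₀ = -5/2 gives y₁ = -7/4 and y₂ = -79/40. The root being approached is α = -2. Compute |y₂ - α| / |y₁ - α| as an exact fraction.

1/10

y₁ - α = -7/4 - (-2) = -7/4 + 2 = 1/4, so |y₁ - α| = 1/4.
y₂ - α = -79/40 - (-2) = -79/40 + 2 = 1/40, so |y₂ - α| = 1/40.
Ratio = (1/40) / (1/4) = 1/10.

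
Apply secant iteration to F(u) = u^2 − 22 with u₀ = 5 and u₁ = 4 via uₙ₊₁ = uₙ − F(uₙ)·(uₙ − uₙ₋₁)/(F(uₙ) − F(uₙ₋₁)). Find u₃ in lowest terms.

F(5) = 3, F(4) = −6. u₂ = 4 − (−6)·(4 − 5)/((−6) − 3) = 14/3.
F(4) = −6, F(14/3) = −2/9. u₃ = (14/3) − (−2/9)·((14/3) − 4)/((−2/9) − (−6)) = 61/13.

61/13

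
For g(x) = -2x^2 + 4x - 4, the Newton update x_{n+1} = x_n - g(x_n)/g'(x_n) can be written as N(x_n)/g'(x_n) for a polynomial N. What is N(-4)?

-28

g'(x) = -4x + 4.
N(x) = x·g'(x) - g(x) = x·(-4x + 4) - (-2x^2 + 4x - 4) = -2x^2 + 4.
N(-4) = -28.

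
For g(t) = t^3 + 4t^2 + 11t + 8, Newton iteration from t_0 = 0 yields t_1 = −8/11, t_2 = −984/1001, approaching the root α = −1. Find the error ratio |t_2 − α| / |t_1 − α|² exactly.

187/819

t_1 − α = −8/11 − (−1) = −8/11 + 1 = 3/11, so |t_1 − α| = 3/11.
t_2 − α = −984/1001 − (−1) = −984/1001 + 1 = 17/1001, so |t_2 − α| = 17/1001.
|t_1 − α|² = 9/121.
Ratio = (17/1001) / (9/121) = 187/819.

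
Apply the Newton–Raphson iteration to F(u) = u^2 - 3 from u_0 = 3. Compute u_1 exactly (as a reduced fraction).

2

F'(u) = 2u.
F(3) = 6, F'(3) = 6, so u_1 = 3 - 6/6 = 2.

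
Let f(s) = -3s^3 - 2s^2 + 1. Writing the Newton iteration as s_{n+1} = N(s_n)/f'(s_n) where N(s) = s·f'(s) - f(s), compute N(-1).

f'(s) = -9s^2 - 4s.
N(s) = s·f'(s) - f(s) = s·(-9s^2 - 4s) - (-3s^3 - 2s^2 + 1) = -6s^3 - 2s^2 - 1.
N(-1) = 3.

3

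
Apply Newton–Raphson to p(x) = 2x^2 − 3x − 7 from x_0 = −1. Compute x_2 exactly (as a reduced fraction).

−505/399

p'(x) = 4x − 3.
p(−1) = −2, p'(−1) = −7, so x_1 = (−1) − (−2)/(−7) = −9/7.
p(−9/7) = 8/49, p'(−9/7) = −57/7, so x_2 = (−9/7) − (8/49)/(−57/7) = −505/399.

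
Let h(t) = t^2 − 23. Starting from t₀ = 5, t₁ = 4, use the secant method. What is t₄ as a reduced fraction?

h(5) = 2, h(4) = −7. t₂ = 4 − (−7)·(4 − 5)/((−7) − 2) = 43/9.
h(4) = −7, h(43/9) = −14/81. t₃ = (43/9) − (−14/81)·((43/9) − 4)/((−14/81) − (−7)) = 379/79.
h(43/9) = −14/81, h(379/79) = 98/6241. t₄ = (379/79) − (98/6241)·((379/79) − (43/9))/((98/6241) − (−14/81)) = 16325/3404.

16325/3404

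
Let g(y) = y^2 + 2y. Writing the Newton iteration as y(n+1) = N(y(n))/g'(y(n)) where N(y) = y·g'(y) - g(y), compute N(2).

g'(y) = 2y + 2.
N(y) = y·g'(y) - g(y) = y·(2y + 2) - (y^2 + 2y) = y^2.
N(2) = 4.

4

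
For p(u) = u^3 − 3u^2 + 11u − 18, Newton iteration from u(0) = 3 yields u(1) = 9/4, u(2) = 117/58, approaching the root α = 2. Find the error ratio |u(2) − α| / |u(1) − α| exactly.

2/29

u(1) − α = 9/4 − 2 = 1/4, so |u(1) − α| = 1/4.
u(2) − α = 117/58 − 2 = 1/58, so |u(2) − α| = 1/58.
Ratio = (1/58) / (1/4) = 2/29.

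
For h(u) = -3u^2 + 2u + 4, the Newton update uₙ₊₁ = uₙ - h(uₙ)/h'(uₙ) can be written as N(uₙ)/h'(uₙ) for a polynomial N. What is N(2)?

-16

h'(u) = -6u + 2.
N(u) = u·h'(u) - h(u) = u·(-6u + 2) - (-3u^2 + 2u + 4) = -3u^2 - 4.
N(2) = -16.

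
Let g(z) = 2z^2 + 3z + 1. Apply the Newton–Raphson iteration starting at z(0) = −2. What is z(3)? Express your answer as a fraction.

−6433/6305

g'(z) = 4z + 3.
g(−2) = 3, g'(−2) = −5, so z(1) = (−2) − 3/(−5) = −7/5.
g(−7/5) = 18/25, g'(−7/5) = −13/5, so z(2) = (−7/5) − (18/25)/(−13/5) = −73/65.
g(−73/65) = 648/4225, g'(−73/65) = −97/65, so z(3) = (−73/65) − (648/4225)/(−97/65) = −6433/6305.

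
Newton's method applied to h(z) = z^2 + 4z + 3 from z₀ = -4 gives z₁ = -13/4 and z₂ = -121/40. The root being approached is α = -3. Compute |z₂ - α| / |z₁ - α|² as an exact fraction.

z₁ - α = -13/4 - (-3) = -13/4 + 3 = -1/4, so |z₁ - α| = 1/4.
z₂ - α = -121/40 - (-3) = -121/40 + 3 = -1/40, so |z₂ - α| = 1/40.
|z₁ - α|² = 1/16.
Ratio = (1/40) / (1/16) = 2/5.

2/5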